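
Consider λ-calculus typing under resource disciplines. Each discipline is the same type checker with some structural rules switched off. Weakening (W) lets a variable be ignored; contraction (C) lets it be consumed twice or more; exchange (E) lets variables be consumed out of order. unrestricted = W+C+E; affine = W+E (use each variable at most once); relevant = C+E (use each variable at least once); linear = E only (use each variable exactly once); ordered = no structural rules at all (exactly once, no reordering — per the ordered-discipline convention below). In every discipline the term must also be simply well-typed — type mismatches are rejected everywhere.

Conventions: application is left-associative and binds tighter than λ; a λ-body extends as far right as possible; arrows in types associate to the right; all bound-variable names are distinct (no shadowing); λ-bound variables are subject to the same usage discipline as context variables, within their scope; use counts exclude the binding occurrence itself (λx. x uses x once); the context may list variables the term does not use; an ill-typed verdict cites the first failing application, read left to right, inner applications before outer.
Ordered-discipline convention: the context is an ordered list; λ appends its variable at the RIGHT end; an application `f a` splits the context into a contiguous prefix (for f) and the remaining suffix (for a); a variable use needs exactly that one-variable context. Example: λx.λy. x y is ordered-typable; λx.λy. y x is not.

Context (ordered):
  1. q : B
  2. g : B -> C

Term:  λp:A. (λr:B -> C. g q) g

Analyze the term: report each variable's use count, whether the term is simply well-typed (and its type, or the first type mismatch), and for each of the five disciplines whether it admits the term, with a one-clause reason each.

usage: q ×1, g ×2, p (λ-bound) ×0, r (λ-bound) ×0
uses in reading order: g, q, g
typing: the term checks, with type A -> C
ordered ✗ (needs contraction — g ×2; p, r left unused)
linear ✗ (needs contraction — g ×2; p, r left unused)
affine ✗ (needs contraction — g ×2)
relevant ✗ (p, r left unused)
unrestricted ✓ (type-checks (A -> C) and nothing is barred)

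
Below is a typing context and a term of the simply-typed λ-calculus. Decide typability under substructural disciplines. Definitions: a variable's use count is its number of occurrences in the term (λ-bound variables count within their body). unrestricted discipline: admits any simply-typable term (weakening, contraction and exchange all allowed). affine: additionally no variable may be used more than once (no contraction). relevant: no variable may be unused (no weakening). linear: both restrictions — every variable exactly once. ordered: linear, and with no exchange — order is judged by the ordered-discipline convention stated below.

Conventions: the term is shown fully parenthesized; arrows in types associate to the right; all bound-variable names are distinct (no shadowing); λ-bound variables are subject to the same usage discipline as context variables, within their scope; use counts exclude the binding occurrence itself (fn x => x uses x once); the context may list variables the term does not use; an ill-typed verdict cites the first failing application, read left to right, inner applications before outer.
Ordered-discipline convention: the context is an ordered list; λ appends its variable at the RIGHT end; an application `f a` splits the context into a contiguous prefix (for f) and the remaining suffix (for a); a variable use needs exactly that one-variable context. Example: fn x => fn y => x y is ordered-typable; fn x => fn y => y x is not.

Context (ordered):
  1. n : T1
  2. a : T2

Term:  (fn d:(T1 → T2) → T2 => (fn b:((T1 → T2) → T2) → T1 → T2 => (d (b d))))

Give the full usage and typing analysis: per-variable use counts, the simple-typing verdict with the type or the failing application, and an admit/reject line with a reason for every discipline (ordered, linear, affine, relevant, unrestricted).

use counts: n ×0, a ×0, d [bound] ×2, b [bound] ×1
left-to-right use order: d, b, d
typing: ✓ — ((T1 → T2) → T2) → (((T1 → T2) → T2) → T1 → T2) → T2
ordered: ✗, repeated use of d ×2; needs weakening: n, a unused
linear: ✗, repeated use of d ×2; needs weakening: n, a unused
affine: ✗, repeated use of d ×2
relevant: ✗, needs weakening: n, a unused
unrestricted: ✓, type-checks (((T1 → T2) → T2) → (((T1 → T2) → T2) → T1 → T2) → T2) and nothing is barred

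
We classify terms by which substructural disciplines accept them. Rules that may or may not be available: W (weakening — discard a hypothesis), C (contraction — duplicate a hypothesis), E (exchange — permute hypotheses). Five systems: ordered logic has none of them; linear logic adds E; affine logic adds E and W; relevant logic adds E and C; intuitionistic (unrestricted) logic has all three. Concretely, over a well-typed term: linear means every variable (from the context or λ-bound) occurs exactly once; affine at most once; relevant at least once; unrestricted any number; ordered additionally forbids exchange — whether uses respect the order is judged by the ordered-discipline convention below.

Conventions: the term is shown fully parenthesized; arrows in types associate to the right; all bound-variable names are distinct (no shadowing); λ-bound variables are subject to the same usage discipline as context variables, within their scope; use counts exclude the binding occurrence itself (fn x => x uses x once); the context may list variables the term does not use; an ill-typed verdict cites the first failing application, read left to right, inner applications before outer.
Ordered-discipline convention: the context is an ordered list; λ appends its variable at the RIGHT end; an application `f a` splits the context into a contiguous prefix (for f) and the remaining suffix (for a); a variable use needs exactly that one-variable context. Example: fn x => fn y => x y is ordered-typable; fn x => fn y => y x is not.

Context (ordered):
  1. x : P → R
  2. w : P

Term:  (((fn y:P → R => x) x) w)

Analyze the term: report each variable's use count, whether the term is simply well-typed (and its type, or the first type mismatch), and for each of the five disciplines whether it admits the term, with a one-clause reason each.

usage: x: 2×, w: 1×, y (λ-bound): 0×
order of uses: x, x, w
typing: well-typed — term : R
ordered ✗ (repeated use of x ×2; y never used (weakening))
linear ✗ (repeated use of x ×2; y never used (weakening))
affine ✗ (repeated use of x ×2)
relevant ✗ (y never used (weakening))
unrestricted ✓ (type-checks (R) and nothing is barred)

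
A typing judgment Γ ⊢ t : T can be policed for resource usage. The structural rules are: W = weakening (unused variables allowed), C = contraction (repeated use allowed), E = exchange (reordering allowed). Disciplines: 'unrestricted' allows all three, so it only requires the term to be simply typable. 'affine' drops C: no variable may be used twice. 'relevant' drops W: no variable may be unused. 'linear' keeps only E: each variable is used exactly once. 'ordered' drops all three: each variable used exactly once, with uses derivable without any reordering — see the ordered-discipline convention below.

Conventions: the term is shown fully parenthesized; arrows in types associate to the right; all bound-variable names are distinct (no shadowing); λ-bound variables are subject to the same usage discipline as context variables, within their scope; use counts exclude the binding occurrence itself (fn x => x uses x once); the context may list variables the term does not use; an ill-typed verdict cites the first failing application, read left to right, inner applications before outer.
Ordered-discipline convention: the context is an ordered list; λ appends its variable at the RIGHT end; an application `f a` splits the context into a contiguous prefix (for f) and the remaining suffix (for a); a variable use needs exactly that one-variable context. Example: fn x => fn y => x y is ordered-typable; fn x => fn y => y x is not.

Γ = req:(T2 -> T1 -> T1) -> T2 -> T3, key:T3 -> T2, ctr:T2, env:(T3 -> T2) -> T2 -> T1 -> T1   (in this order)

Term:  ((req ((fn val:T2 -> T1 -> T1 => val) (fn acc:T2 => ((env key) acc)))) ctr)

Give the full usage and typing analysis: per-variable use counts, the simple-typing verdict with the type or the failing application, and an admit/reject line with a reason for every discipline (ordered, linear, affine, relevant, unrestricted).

use counts: req ×1; key ×1; ctr ×1; env ×1; val (λ-bound) ×1; acc (λ-bound) ×1
left-to-right use order: req, val, env, key, acc, ctr
typing: well-typed at T3
ordered: ✗, no contiguous prefix/suffix split fits req, val, env, key, acc, ctr
linear: ✓, req, key, ctr, env, val, acc: one use apiece
affine: ✓, req, key, ctr, env, val, acc: no repeats, contraction unneeded
relevant: ✓, at least one use each (req, key, ctr, env, val, acc)
unrestricted: ✓, typability at T3 is all that's needed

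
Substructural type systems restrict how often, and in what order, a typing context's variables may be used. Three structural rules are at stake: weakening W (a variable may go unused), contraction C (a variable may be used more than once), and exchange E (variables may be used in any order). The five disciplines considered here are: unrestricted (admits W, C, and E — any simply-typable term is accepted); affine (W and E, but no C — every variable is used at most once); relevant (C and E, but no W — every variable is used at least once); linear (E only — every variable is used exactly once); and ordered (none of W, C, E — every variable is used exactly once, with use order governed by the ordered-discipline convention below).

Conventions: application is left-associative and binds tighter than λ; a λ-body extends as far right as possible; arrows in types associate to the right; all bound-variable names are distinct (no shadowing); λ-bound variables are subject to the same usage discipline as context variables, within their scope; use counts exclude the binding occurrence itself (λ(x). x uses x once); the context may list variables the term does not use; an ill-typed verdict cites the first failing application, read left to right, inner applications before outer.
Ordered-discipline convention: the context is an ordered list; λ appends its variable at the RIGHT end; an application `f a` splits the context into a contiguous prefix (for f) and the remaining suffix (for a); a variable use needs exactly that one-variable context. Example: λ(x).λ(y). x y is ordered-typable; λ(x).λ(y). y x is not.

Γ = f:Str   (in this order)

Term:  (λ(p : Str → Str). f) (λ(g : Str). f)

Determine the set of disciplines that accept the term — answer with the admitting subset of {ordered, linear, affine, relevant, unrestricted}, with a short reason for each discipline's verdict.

admitted by: unrestricted
counts: f ×2; p (λ-bound) ×0; g (λ-bound) ×0
use order (left to right): f, f
typing: the term checks, with type Str
ordered ✗ (f ×2 used more than once (contraction); needs weakening: p, g unused)
linear ✗ (f ×2 used more than once (contraction); needs weakening: p, g unused)
affine ✗ (f ×2 used more than once (contraction))
relevant ✗ (needs weakening: p, g unused)
unrestricted ✓ (simply typable at Str; W, C, E all held)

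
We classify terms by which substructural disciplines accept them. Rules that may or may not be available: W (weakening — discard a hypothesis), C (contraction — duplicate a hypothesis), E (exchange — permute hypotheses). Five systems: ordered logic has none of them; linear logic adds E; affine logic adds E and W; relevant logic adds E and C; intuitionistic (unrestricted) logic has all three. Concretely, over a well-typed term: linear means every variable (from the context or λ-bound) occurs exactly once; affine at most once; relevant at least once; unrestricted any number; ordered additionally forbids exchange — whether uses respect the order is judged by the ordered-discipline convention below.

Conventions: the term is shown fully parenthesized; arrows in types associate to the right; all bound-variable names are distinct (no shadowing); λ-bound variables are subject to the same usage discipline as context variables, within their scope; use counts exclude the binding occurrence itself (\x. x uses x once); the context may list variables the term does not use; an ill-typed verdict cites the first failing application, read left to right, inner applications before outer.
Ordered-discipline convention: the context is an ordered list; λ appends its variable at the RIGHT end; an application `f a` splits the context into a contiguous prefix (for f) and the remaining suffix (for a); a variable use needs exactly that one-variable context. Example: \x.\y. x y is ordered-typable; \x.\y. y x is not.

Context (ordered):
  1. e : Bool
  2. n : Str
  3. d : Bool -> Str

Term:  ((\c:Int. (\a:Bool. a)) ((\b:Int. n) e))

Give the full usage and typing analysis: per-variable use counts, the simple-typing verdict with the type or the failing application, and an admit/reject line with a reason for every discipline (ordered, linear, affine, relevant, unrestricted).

counts: e ×1; n ×1; d ×0; c (bound) ×0; a (bound) ×1; b (bound) ×0
order of uses: a, n, e
typing: ill-typed: an argument Bool mismatches the expected Int
ordered: ✗ — fails simple typing
linear: ✗ — a type mismatch blocks all five
affine: ✗ — the type mismatch rejects it
relevant: ✗ — not simply typable
unrestricted: ✗ — fails simple typing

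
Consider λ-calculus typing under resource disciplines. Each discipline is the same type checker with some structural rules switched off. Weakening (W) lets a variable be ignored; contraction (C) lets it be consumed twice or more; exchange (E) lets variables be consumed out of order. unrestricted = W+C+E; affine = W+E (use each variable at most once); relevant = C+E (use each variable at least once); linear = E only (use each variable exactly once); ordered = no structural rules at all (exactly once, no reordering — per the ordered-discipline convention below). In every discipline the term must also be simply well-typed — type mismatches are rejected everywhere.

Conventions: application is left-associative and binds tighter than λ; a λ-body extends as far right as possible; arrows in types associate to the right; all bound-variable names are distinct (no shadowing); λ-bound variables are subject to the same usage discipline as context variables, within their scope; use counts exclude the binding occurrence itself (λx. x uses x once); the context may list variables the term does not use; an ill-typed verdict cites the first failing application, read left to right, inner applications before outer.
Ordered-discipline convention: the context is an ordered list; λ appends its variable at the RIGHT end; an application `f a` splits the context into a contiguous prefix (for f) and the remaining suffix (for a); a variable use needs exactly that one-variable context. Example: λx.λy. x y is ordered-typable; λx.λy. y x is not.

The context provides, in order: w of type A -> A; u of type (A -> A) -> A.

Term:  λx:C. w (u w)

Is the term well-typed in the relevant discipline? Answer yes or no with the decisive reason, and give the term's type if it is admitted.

no — needs weakening: x unused
counts: w=2, u=1, x (bound)=0
order of uses: w, u, w
typing: ✓ — C -> A
across the five disciplines: ordered ✗; linear ✗; affine ✗; relevant ✗; unrestricted ✓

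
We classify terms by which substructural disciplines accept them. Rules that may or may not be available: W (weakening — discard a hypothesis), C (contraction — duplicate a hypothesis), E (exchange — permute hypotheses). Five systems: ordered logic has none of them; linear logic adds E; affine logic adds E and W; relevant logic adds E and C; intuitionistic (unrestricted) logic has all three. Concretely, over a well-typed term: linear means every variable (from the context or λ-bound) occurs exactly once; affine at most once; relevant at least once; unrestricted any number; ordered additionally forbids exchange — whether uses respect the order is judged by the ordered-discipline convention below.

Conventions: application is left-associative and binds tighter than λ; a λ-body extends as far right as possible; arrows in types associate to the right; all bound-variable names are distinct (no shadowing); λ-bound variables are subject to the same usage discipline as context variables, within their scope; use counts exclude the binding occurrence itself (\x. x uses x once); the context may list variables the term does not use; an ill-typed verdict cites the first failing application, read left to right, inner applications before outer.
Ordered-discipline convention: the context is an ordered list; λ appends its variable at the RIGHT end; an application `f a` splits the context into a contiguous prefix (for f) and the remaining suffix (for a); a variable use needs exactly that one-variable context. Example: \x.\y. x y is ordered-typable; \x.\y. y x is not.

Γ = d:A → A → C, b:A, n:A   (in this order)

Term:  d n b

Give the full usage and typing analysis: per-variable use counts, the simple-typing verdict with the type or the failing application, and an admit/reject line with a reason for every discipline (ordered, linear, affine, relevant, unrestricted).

counts: d: 1×, b: 1×, n: 1×
uses in reading order: d, n, b
typing: well-typed — term : C
ordered ✗ (no ordered split (uses run d, n, b))
linear ✓ (d, b, n: one use apiece)
affine ✓ (no duplicate uses among d, b, n)
relevant ✓ (at least one use each (d, b, n))
unrestricted ✓ (typability at C is all that's needed)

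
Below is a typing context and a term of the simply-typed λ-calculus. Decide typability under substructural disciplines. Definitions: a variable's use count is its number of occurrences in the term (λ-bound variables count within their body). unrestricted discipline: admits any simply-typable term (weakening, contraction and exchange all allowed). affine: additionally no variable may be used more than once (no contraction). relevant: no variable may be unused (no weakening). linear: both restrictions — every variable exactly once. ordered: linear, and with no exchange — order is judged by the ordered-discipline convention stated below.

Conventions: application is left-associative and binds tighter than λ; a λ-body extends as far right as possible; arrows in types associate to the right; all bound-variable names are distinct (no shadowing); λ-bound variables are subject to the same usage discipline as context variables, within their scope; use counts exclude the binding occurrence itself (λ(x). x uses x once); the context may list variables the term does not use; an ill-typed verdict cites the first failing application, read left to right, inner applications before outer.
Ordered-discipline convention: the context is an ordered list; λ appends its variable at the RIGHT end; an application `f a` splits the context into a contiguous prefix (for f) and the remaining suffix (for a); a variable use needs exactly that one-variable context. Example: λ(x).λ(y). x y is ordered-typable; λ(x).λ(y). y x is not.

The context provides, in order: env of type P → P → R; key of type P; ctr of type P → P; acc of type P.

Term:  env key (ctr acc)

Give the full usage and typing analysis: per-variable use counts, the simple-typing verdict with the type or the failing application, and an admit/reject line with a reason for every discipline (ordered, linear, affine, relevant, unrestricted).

variable uses: env=1; key=1; ctr=1; acc=1
left-to-right use order: env, key, ctr, acc
typing: well-typed at R
ordered ✓ (env, key, ctr, acc: once each, no exchange needed)
linear ✓ (env, key, ctr, acc: one use apiece)
affine ✓ (env, key, ctr, acc: no repeats, contraction unneeded)
relevant ✓ (none of env, key, ctr, acc goes unused)
unrestricted ✓ (well-typed at R; no restrictions here)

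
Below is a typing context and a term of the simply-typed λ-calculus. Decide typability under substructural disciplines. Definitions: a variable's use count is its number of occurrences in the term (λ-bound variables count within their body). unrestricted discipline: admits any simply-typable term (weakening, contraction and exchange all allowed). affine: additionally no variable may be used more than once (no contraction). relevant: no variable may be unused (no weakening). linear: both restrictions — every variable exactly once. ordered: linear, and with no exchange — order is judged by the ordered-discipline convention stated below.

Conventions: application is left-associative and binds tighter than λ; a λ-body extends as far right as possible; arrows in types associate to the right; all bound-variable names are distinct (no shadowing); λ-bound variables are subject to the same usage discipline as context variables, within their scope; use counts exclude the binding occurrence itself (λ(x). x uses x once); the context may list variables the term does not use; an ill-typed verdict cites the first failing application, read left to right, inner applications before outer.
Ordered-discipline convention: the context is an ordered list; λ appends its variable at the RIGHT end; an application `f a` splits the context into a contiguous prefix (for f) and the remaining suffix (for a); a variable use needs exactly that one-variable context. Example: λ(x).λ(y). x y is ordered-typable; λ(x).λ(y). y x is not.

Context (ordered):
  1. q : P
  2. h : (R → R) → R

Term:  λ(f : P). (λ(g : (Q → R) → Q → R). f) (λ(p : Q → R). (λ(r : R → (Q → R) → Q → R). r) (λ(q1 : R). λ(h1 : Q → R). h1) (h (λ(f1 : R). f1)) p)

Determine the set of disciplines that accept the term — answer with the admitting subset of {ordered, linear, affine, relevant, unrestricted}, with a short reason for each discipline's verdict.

admitting disciplines: affine, unrestricted
counts: q: 0×, h: 1×, f (λ-bound): 1×, g (λ-bound): 0×, p (λ-bound): 1×, r (λ-bound): 1×, q1 (λ-bound): 0×, h1 (λ-bound): 1×, f1 (λ-bound): 1×
order of uses: f, r, h1, h, f1, p
typing: well-typed at P → P
ordered: ✗, q, g, q1 left unused
linear: ✗, q, g, q1 left unused
affine: ✓, no duplicate uses among q, h, f, g, p, r, q1, h1, f1
relevant: ✗, q, g, q1 left unused
unrestricted: ✓, simply typable at P → P; W, C, E all held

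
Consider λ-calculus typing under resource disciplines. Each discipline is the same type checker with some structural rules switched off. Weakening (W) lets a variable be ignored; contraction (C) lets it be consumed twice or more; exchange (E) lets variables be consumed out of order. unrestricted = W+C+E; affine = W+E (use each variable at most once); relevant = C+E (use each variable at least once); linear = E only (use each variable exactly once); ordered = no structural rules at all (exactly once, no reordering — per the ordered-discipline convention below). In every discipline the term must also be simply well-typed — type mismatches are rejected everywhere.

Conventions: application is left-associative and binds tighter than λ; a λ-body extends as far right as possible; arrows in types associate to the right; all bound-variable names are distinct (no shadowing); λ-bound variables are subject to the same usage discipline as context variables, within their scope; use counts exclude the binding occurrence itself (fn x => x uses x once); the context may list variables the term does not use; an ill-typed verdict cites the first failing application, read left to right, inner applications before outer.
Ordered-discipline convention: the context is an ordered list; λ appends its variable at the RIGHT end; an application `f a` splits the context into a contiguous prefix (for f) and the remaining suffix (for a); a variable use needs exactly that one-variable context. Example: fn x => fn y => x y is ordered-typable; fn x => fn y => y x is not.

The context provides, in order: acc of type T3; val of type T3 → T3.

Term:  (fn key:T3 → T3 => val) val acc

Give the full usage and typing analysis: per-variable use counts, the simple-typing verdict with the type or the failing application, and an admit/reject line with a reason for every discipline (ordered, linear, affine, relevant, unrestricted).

variable uses: acc: 1×, val: 2×, key (λ-bound): 0×
use order (left to right): val, val, acc
typing: well-typed at T3
ordered ✗ (repeated use of val ×2; needs weakening: key unused)
linear ✗ (repeated use of val ×2; needs weakening: key unused)
affine ✗ (repeated use of val ×2)
relevant ✗ (needs weakening: key unused)
unrestricted ✓ (type-checks (T3) and nothing is barred)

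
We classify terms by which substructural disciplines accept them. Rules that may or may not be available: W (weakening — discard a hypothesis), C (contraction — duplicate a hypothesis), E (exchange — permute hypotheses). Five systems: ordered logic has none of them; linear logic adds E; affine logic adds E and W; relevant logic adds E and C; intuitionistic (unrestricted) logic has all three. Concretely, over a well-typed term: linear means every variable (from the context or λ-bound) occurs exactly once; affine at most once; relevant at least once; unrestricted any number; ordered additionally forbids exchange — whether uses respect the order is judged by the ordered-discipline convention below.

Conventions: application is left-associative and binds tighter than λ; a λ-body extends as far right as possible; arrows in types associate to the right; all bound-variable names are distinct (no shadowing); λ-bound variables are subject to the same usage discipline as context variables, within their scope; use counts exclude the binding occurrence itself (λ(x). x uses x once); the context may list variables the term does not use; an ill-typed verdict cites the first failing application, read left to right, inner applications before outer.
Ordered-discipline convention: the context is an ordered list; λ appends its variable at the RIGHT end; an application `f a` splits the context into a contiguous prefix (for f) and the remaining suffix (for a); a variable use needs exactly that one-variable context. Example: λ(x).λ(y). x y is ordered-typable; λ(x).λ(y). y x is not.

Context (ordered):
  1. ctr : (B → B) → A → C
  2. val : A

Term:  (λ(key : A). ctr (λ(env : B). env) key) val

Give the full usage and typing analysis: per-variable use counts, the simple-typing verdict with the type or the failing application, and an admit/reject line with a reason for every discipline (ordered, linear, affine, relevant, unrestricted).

counts: ctr=1, val=1, key (bound)=1, env (bound)=1
left-to-right use order: ctr, env, key, val
typing: ✓ — C
ordered: ✓ — single-use (ctr, val, key, env), ordered derivation ok
linear: ✓ — ctr, val, key, env: one use apiece
affine: ✓ — none of ctr, val, key, env used more than once
relevant: ✓ — none of ctr, val, key, env goes unused
unrestricted: ✓ — typability at C is all that's needed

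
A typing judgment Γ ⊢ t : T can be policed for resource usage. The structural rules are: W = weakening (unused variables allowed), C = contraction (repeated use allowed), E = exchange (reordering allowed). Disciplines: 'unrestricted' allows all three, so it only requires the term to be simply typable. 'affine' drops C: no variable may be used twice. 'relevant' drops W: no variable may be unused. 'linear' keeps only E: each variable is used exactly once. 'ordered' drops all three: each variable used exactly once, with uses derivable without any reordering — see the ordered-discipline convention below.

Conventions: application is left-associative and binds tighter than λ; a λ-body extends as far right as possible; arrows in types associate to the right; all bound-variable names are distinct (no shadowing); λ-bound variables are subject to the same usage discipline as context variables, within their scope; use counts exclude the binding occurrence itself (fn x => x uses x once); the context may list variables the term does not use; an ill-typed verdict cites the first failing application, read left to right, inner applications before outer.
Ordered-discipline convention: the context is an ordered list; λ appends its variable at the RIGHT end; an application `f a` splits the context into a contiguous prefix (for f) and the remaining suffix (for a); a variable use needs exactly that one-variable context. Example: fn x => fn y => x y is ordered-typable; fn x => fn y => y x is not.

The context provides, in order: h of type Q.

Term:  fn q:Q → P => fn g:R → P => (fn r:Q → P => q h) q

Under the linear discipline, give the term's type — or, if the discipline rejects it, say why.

not well-typed under linear — repeated use of q ×2; unused: g, r — weakening required
variable uses: h: 1×, q [bound]: 2×, g [bound]: 0×, r [bound]: 0×
uses in reading order: q, h, q
typing: well-typed at (Q → P) → (R → P) → P
per-discipline verdicts: ordered ✗ | linear ✗ | affine ✗ | relevant ✗ | unrestricted ✓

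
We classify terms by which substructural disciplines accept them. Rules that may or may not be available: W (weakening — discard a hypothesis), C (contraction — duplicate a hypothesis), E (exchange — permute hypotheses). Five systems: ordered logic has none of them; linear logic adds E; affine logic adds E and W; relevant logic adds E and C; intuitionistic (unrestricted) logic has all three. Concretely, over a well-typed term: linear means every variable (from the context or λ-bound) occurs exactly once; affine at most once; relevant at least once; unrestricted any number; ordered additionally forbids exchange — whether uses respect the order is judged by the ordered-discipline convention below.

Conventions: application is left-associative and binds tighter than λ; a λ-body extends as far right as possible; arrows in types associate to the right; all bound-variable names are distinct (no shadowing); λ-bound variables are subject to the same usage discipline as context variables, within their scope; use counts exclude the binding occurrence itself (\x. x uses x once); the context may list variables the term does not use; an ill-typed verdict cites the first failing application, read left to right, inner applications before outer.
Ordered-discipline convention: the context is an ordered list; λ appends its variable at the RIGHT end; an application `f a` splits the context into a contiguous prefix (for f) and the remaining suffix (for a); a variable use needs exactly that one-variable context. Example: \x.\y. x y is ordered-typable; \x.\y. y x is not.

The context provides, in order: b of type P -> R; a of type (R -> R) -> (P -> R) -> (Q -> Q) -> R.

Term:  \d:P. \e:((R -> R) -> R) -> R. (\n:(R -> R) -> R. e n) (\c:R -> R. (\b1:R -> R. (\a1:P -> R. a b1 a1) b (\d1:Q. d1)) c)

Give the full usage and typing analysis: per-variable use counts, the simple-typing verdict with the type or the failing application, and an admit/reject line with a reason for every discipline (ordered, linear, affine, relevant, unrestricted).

counts: b ×1, a ×1, d (λ-bound) ×0, e (λ-bound) ×1, n (λ-bound) ×1, c (λ-bound) ×1, b1 (λ-bound) ×1, a1 (λ-bound) ×1, d1 (λ-bound) ×1
left-to-right use order: e, n, a, b1, a1, b, d1, c
typing: ✓ — P -> (((R -> R) -> R) -> R) -> R
ordered: ✗, d left unused
linear: ✗, d left unused
affine: ✓, no duplicate uses among b, a, d, e, n, c, b1, a1, d1
relevant: ✗, d left unused
unrestricted: ✓, simply typable at P -> (((R -> R) -> R) -> R) -> R; W, C, E all held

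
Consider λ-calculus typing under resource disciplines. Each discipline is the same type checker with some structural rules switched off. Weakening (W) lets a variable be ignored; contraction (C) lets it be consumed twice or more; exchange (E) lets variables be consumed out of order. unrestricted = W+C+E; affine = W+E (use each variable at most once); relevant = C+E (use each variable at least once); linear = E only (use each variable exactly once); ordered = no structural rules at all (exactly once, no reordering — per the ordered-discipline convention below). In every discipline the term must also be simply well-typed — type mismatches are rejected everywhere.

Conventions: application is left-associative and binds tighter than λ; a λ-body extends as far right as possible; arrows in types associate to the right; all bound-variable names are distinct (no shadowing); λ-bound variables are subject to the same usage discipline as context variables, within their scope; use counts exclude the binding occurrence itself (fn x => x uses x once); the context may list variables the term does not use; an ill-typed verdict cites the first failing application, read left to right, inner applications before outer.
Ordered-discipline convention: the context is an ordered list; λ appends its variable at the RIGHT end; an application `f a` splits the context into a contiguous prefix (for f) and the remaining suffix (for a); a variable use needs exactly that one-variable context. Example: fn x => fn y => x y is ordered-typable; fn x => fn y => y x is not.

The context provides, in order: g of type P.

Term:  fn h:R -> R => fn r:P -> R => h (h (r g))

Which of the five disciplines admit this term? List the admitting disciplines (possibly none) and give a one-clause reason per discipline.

admitting disciplines: relevant, unrestricted
usage: g: 1; h (λ-bound): 2; r (λ-bound): 1
use order (left to right): h, h, r, g
typing: well-typed at (R -> R) -> (P -> R) -> R
ordered: ✗, needs contraction — h ×2
linear: ✗, needs contraction — h ×2
affine: ✗, needs contraction — h ×2
relevant: ✓, g, h, r: all used, weakening unneeded
unrestricted: ✓, simply typable at (R -> R) -> (P -> R) -> R; W, C, E all held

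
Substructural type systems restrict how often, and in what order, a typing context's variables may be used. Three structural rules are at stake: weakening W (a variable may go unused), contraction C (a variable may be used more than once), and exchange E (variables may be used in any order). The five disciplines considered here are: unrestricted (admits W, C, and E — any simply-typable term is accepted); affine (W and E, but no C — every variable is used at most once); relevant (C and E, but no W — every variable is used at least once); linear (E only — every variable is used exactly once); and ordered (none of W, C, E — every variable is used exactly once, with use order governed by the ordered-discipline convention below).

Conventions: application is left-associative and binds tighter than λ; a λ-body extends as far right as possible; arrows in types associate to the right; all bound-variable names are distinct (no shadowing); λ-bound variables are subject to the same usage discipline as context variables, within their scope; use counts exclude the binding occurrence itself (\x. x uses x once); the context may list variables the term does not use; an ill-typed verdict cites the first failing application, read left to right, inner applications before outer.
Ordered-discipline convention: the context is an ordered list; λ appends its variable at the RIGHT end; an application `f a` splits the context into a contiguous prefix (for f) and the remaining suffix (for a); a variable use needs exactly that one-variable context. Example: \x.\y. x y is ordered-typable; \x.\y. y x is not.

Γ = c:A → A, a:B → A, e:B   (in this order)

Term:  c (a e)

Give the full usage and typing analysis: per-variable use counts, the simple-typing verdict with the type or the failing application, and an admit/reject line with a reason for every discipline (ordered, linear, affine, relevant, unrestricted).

use counts: c: 1, a: 1, e: 1
use order (left to right): c, a, e
typing: the term checks, with type A
ordered: ✓ — single-use (c, a, e), ordered derivation ok
linear: ✓ — each of c, a, e used exactly once
affine: ✓ — none of c, a, e used more than once
relevant: ✓ — c, a, e: all used, weakening unneeded
unrestricted: ✓ — type-checks (A) and nothing is barred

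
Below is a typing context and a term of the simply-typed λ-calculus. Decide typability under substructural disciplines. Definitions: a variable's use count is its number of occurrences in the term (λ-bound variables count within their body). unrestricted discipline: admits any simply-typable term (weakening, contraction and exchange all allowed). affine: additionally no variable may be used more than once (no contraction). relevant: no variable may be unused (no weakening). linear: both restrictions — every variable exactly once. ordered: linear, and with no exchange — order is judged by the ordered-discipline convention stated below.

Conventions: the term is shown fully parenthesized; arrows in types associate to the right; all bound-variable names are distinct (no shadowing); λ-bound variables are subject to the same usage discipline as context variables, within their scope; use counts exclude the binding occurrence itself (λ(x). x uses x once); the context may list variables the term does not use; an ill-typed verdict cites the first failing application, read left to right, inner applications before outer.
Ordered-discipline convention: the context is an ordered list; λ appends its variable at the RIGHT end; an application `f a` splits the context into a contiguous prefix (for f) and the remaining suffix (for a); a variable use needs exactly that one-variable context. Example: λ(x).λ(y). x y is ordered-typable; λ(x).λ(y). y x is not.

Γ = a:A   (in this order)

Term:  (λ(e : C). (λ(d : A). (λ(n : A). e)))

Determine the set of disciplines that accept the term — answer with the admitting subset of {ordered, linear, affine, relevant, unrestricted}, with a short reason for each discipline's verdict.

accepted by: affine, unrestricted
usage: a ×0, e (bound) ×1, d (bound) ×0, n (bound) ×0
left-to-right use order: e
typing: the term checks, with type C -> A -> A -> C
ordered: ✗, unused: a, d, n — weakening required
linear: ✗, unused: a, d, n — weakening required
affine: ✓, at most one use each (a, e, d, n)
relevant: ✗, unused: a, d, n — weakening required
unrestricted: ✓, type-checks (C -> A -> A -> C) and nothing is barred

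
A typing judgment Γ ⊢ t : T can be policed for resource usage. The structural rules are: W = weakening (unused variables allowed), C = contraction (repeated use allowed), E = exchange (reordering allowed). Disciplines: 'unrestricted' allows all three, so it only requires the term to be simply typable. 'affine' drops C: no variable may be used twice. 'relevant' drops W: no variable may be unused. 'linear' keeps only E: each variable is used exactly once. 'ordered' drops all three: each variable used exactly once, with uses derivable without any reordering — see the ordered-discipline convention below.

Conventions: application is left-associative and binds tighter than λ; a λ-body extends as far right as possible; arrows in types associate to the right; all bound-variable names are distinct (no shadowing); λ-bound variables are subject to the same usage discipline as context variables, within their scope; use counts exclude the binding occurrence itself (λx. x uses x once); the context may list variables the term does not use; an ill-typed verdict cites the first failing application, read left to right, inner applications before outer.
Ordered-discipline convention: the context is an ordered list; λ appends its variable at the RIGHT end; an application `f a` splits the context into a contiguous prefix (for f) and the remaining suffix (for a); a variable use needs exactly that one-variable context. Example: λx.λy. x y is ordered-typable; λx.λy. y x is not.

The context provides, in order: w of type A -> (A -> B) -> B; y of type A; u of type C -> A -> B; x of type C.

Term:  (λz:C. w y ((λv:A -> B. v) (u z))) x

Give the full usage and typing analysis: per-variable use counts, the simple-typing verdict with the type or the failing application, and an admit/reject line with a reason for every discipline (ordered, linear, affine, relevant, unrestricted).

usage: w: 1×; y: 1×; u: 1×; x: 1×; z (λ-bound): 1×; v (λ-bound): 1×
use order (left to right): w, y, v, u, z, x
typing: well-typed — term : B
ordered: ✓, w, y, u, x, z, v: once each, no exchange needed
linear: ✓, w, y, u, x, z, v: one use apiece
affine: ✓, at most one use each (w, y, u, x, z, v)
relevant: ✓, at least one use each (w, y, u, x, z, v)
unrestricted: ✓, well-typed at B; no restrictions here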